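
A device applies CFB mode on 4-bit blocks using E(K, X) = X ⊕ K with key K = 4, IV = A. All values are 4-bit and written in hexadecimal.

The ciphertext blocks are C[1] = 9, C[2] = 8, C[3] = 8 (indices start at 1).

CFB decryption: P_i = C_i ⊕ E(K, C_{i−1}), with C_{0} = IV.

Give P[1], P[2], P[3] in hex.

P[1]: E(K, A) = E; 9 ⊕ E = 7.
P[2]: E(K, 9) = D; 8 ⊕ D = 5.
P[3]: E(K, 8) = C; 8 ⊕ C = 4.

P[1] = 7, P[2] = 5, P[3] = 4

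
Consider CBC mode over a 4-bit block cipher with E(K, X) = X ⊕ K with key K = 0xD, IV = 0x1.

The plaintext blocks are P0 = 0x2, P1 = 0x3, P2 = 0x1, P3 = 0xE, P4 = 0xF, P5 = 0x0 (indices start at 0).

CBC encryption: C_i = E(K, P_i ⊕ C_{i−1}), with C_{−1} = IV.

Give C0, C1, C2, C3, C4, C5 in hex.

C0 = 0xE, C1 = 0x0, C2 = 0xC, C3 = 0xF, C4 = 0xD, C5 = 0x0

C0: P0 ⊕ 0x1 = 0x3; E(K, 0x3) = 0xE.
C1: P1 ⊕ 0xE = 0xD; E(K, 0xD) = 0x0.
C2: P2 ⊕ 0x0 = 0x1; E(K, 0x1) = 0xC.
C3: P3 ⊕ 0xC = 0x2; E(K, 0x2) = 0xF.
C4: P4 ⊕ 0xF = 0x0; E(K, 0x0) = 0xD.
C5: P5 ⊕ 0xD = 0xD; E(K, 0xD) = 0x0.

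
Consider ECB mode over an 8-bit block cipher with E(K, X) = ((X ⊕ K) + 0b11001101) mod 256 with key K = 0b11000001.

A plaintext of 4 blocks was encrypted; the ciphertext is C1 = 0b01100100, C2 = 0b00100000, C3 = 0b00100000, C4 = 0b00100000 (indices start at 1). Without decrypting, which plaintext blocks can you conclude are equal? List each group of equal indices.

P2 = P3 = P4

ECB encrypts each block independently with the same key, so equal ciphertext blocks imply equal plaintext blocks.
C2 = C3 = C4 = 0b00100000, so P2 = P3 = P4.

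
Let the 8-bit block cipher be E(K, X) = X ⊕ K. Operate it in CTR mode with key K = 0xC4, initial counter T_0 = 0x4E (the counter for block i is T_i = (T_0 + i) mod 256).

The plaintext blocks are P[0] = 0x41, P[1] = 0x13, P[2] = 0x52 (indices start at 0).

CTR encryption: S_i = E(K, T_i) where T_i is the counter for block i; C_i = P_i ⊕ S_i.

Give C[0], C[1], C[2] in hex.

C[0] = 0xCB, C[1] = 0x98, C[2] = 0xC6

C[0]: T = 0x4E, S = E(K, T) = 0x8A; 0x41 ⊕ 0x8A = 0xCB.
C[1]: T = 0x4F, S = E(K, T) = 0x8B; 0x13 ⊕ 0x8B = 0x98.
C[2]: T = 0x50, S = E(K, T) = 0x94; 0x52 ⊕ 0x94 = 0xC6.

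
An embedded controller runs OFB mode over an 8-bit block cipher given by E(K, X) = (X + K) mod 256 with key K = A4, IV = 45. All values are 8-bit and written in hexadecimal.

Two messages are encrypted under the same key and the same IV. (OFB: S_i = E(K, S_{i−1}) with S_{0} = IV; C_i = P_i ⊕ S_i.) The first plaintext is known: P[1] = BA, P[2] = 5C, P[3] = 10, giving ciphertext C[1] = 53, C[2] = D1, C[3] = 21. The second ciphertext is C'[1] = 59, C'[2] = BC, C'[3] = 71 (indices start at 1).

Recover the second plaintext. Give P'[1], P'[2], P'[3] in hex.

P'[1] = B0, P'[2] = 31, P'[3] = 40

In OFB with a reused IV, both messages share the same keystream S_i, so C_i ⊕ C'_i = P_i ⊕ P'_i and thus P'_i = P_i ⊕ C_i ⊕ C'_i.
P'[1]: BA ⊕ 53 ⊕ 59 = B0.
P'[2]: 5C ⊕ D1 ⊕ BC = 31.
P'[3]: 10 ⊕ 21 ⊕ 71 = 40.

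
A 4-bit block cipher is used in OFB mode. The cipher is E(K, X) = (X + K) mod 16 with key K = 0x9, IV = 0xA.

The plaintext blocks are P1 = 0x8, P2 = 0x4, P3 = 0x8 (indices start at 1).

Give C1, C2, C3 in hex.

OFB encryption: S_i = E(K, S_{i−1}) with S_{0} = IV; C_i = P_i ⊕ S_i.
C1: S = E(K, 0xA) = 0x3; 0x8 ⊕ 0x3 = 0xB.
C2: S = E(K, 0x3) = 0xC; 0x4 ⊕ 0xC = 0x8.
C3: S = E(K, 0xC) = 0x5; 0x8 ⊕ 0x5 = 0xD.

C1 = 0xB, C2 = 0x8, C3 = 0xD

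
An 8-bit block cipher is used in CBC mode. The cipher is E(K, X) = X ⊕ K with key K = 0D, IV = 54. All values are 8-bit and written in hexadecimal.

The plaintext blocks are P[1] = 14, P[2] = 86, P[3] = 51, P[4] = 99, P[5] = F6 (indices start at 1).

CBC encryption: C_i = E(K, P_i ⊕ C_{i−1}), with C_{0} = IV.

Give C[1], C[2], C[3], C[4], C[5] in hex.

C[1] = 4D, C[2] = C6, C[3] = 9A, C[4] = 0E, C[5] = F5

C[1]: P[1] ⊕ 54 = 40; E(K, 40) = 4D.
C[2]: P[2] ⊕ 4D = CB; E(K, CB) = C6.
C[3]: P[3] ⊕ C6 = 97; E(K, 97) = 9A.
C[4]: P[4] ⊕ 9A = 03; E(K, 03) = 0E.
C[5]: P[5] ⊕ 0E = F8; E(K, F8) = F5.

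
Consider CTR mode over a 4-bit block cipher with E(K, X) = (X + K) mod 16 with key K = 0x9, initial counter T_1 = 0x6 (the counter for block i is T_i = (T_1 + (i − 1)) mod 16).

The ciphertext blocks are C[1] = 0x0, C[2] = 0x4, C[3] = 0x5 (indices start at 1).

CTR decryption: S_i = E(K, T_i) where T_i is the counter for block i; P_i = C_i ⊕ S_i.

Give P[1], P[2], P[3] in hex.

P[1] = 0xF, P[2] = 0x4, P[3] = 0x4

P[1]: T = 0x6, S = E(K, T) = 0xF; 0x0 ⊕ 0xF = 0xF.
P[2]: T = 0x7, S = E(K, T) = 0x0; 0x4 ⊕ 0x0 = 0x4.
P[3]: T = 0x8, S = E(K, T) = 0x1; 0x5 ⊕ 0x1 = 0x4.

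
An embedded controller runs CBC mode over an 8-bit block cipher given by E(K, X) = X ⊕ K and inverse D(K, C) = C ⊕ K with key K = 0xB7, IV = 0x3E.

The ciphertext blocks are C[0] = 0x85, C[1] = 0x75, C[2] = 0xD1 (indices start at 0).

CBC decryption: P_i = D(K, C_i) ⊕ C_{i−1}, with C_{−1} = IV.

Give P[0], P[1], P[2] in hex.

P[0] = 0x0C, P[1] = 0x47, P[2] = 0x13

P[0]: D(K, 0x85) = 0x32; 0x32 ⊕ 0x3E = 0x0C.
P[1]: D(K, 0x75) = 0xC2; 0xC2 ⊕ 0x85 = 0x47.
P[2]: D(K, 0xD1) = 0x66; 0x66 ⊕ 0x75 = 0x13.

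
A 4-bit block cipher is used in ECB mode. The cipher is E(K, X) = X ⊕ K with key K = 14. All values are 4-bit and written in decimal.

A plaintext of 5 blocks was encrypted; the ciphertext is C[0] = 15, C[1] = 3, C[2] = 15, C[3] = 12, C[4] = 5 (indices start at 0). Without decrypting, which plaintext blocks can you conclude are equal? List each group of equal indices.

ECB encrypts each block independently with the same key, so equal ciphertext blocks imply equal plaintext blocks.
C[0] = C[2] = 15, so P[0] = P[2].

P[0] = P[2]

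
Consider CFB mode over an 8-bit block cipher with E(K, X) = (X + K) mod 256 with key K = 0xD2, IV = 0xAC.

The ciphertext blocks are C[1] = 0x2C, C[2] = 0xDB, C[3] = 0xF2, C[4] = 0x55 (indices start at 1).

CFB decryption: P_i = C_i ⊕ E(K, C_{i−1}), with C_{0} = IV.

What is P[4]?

P[4]: E(K, 0xF2) = 0xC4; 0x55 ⊕ 0xC4 = 0x91.

P[4] = 0x91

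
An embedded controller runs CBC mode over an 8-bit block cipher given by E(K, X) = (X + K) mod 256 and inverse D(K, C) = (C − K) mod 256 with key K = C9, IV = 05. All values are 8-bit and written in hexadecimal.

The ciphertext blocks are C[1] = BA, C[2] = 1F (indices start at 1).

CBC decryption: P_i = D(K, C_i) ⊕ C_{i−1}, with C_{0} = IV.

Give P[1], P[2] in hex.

P[1]: D(K, BA) = F1; F1 ⊕ 05 = F4.
P[2]: D(K, 1F) = 56; 56 ⊕ BA = EC.

P[1] = F4, P[2] = EC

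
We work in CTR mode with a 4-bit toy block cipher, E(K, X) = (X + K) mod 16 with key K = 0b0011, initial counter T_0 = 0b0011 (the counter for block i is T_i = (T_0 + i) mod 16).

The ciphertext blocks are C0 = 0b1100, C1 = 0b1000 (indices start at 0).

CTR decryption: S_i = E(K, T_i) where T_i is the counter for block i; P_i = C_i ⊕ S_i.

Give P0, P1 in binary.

P0: T = 0b0011, S = E(K, T) = 0b0110; 0b1100 ⊕ 0b0110 = 0b1010.
P1: T = 0b0100, S = E(K, T) = 0b0111; 0b1000 ⊕ 0b0111 = 0b1111.

P0 = 0b1010, P1 = 0b1111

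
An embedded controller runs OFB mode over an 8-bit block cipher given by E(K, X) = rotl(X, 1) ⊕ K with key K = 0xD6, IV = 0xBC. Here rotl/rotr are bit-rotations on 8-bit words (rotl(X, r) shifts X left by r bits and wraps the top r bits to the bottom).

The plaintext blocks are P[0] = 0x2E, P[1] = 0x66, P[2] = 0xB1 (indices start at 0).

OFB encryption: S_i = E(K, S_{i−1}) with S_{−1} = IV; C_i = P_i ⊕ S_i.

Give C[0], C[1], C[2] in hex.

C[0]: S = E(K, 0xBC) = 0xAF; 0x2E ⊕ 0xAF = 0x81.
C[1]: S = E(K, 0xAF) = 0x89; 0x66 ⊕ 0x89 = 0xEF.
C[2]: S = E(K, 0x89) = 0xC5; 0xB1 ⊕ 0xC5 = 0x74.

C[0] = 0x81, C[1] = 0xEF, C[2] = 0x74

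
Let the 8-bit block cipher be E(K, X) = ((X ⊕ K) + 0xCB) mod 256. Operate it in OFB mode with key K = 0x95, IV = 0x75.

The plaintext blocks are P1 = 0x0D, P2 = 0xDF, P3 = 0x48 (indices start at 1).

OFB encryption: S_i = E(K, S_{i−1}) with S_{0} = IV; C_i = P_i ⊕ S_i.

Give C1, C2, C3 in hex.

C1: S = E(K, 0x75) = 0xAB; 0x0D ⊕ 0xAB = 0xA6.
C2: S = E(K, 0xAB) = 0x09; 0xDF ⊕ 0x09 = 0xD6.
C3: S = E(K, 0x09) = 0x67; 0x48 ⊕ 0x67 = 0x2F.

C1 = 0xA6, C2 = 0xD6, C3 = 0x2F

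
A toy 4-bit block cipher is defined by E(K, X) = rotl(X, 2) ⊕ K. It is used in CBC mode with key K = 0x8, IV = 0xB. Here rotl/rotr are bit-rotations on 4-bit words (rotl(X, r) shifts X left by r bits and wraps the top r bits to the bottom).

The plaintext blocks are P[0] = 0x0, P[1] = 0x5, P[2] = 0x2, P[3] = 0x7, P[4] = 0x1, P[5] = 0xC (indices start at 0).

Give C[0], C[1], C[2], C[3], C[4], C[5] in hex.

C[0] = 0x6, C[1] = 0x4, C[2] = 0x1, C[3] = 0x1, C[4] = 0x8, C[5] = 0x9

CBC encryption: C_i = E(K, P_i ⊕ C_{i−1}), with C_{−1} = IV.
C[0]: P[0] ⊕ 0xB = 0xB; E(K, 0xB) = 0x6.
C[1]: P[1] ⊕ 0x6 = 0x3; E(K, 0x3) = 0x4.
C[2]: P[2] ⊕ 0x4 = 0x6; E(K, 0x6) = 0x1.
C[3]: P[3] ⊕ 0x1 = 0x6; E(K, 0x6) = 0x1.
C[4]: P[4] ⊕ 0x1 = 0x0; E(K, 0x0) = 0x8.
C[5]: P[5] ⊕ 0x8 = 0x4; E(K, 0x4) = 0x9.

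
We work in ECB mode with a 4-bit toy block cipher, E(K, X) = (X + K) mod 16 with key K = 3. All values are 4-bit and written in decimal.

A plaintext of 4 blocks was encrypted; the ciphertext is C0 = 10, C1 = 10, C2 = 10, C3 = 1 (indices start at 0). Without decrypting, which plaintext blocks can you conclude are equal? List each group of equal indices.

ECB encrypts each block independently with the same key, so equal ciphertext blocks imply equal plaintext blocks.
C0 = C1 = C2 = 10, so P0 = P1 = P2.

P0 = P1 = P2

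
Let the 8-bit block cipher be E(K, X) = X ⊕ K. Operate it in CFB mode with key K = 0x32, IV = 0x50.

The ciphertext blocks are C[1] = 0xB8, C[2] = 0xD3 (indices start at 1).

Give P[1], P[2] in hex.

P[1] = 0xDA, P[2] = 0x59

CFB decryption: P_i = C_i ⊕ E(K, C_{i−1}), with C_{0} = IV.
P[1]: E(K, 0x50) = 0x62; 0xB8 ⊕ 0x62 = 0xDA.
P[2]: E(K, 0xB8) = 0x8A; 0xD3 ⊕ 0x8A = 0x59.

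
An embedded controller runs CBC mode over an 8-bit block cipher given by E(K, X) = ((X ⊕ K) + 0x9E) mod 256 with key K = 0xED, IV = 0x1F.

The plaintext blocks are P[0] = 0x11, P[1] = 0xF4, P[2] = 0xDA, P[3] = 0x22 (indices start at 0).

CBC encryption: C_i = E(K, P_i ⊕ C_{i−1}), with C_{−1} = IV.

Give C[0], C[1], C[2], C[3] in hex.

C[0] = 0x81, C[1] = 0x36, C[2] = 0x9F, C[3] = 0xEE

C[0]: P[0] ⊕ 0x1F = 0x0E; E(K, 0x0E) = 0x81.
C[1]: P[1] ⊕ 0x81 = 0x75; E(K, 0x75) = 0x36.
C[2]: P[2] ⊕ 0x36 = 0xEC; E(K, 0xEC) = 0x9F.
C[3]: P[3] ⊕ 0x9F = 0xBD; E(K, 0xBD) = 0xEE.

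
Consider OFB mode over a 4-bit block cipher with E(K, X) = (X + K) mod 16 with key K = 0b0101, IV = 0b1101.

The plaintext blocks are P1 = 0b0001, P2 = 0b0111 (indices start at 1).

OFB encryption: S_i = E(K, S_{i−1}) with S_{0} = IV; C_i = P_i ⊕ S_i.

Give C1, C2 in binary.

C1 = 0b0011, C2 = 0b0000

C1: S = E(K, 0b1101) = 0b0010; 0b0001 ⊕ 0b0010 = 0b0011.
C2: S = E(K, 0b0010) = 0b0111; 0b0111 ⊕ 0b0111 = 0b0000.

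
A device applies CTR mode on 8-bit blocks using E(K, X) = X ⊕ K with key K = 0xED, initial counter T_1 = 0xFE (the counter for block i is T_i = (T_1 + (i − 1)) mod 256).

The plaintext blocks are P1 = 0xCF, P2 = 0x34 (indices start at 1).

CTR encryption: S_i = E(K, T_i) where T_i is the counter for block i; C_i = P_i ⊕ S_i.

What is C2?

C1: T = 0xFE, S = E(K, T) = 0x13; 0xCF ⊕ 0x13 = 0xDC.
C2: T = 0xFF, S = E(K, T) = 0x12; 0x34 ⊕ 0x12 = 0x26.

C2 = 0x26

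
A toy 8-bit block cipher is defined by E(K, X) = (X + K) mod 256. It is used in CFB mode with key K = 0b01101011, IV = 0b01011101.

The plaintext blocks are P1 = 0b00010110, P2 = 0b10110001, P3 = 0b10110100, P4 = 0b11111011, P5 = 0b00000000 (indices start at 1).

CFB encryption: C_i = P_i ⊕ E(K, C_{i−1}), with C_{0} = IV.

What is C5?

C5 = 0b00100100

C1: E(K, 0b01011101) = 0b11001000; 0b00010110 ⊕ 0b11001000 = 0b11011110.
C2: E(K, 0b11011110) = 0b01001001; 0b10110001 ⊕ 0b01001001 = 0b11111000.
C3: E(K, 0b11111000) = 0b01100011; 0b10110100 ⊕ 0b01100011 = 0b11010111.
C4: E(K, 0b11010111) = 0b01000010; 0b11111011 ⊕ 0b01000010 = 0b10111001.
C5: E(K, 0b10111001) = 0b00100100; 0b00000000 ⊕ 0b00100100 = 0b00100100.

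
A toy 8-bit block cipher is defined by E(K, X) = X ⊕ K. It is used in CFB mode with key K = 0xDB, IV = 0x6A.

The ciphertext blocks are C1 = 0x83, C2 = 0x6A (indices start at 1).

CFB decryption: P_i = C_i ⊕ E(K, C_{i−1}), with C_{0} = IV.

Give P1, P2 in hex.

P1 = 0x32, P2 = 0x32

P1: E(K, 0x6A) = 0xB1; 0x83 ⊕ 0xB1 = 0x32.
P2: E(K, 0x83) = 0x58; 0x6A ⊕ 0x58 = 0x32.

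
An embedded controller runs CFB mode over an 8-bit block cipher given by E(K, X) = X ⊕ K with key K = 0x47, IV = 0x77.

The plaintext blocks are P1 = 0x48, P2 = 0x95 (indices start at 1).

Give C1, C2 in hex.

CFB encryption: C_i = P_i ⊕ E(K, C_{i−1}), with C_{0} = IV.
C1: E(K, 0x77) = 0x30; 0x48 ⊕ 0x30 = 0x78.
C2: E(K, 0x78) = 0x3F; 0x95 ⊕ 0x3F = 0xAA.

C1 = 0x78, C2 = 0xAA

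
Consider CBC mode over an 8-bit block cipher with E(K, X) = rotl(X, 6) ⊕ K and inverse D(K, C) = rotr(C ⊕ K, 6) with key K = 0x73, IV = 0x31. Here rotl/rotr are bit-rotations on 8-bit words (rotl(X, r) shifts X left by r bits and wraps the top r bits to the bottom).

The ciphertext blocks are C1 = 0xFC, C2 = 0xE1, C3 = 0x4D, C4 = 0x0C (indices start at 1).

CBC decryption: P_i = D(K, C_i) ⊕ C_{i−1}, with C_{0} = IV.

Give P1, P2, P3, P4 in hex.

P1 = 0x0F, P2 = 0xB6, P3 = 0x19, P4 = 0xB0

P1: D(K, 0xFC) = 0x3E; 0x3E ⊕ 0x31 = 0x0F.
P2: D(K, 0xE1) = 0x4A; 0x4A ⊕ 0xFC = 0xB6.
P3: D(K, 0x4D) = 0xF8; 0xF8 ⊕ 0xE1 = 0x19.
P4: D(K, 0x0C) = 0xFD; 0xFD ⊕ 0x4D = 0xB0.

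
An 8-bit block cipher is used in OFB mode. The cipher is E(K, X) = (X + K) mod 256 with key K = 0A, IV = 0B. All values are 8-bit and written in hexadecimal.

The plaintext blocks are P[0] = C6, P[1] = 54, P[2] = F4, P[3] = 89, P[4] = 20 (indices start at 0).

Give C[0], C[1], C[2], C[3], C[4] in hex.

C[0] = D3, C[1] = 4B, C[2] = DD, C[3] = BA, C[4] = 1D

OFB encryption: S_i = E(K, S_{i−1}) with S_{−1} = IV; C_i = P_i ⊕ S_i.
C[0]: S = E(K, 0B) = 15; C6 ⊕ 15 = D3.
C[1]: S = E(K, 15) = 1F; 54 ⊕ 1F = 4B.
C[2]: S = E(K, 1F) = 29; F4 ⊕ 29 = DD.
C[3]: S = E(K, 29) = 33; 89 ⊕ 33 = BA.
C[4]: S = E(K, 33) = 3D; 20 ⊕ 3D = 1D.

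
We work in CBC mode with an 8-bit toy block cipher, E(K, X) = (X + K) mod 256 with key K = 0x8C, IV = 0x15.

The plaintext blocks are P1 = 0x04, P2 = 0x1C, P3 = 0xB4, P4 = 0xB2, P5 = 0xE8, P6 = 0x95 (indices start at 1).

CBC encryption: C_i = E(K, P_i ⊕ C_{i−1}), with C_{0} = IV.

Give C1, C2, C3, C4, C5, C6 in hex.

C1 = 0x9D, C2 = 0x0D, C3 = 0x45, C4 = 0x83, C5 = 0xF7, C6 = 0xEE

C1: P1 ⊕ 0x15 = 0x11; E(K, 0x11) = 0x9D.
C2: P2 ⊕ 0x9D = 0x81; E(K, 0x81) = 0x0D.
C3: P3 ⊕ 0x0D = 0xB9; E(K, 0xB9) = 0x45.
C4: P4 ⊕ 0x45 = 0xF7; E(K, 0xF7) = 0x83.
C5: P5 ⊕ 0x83 = 0x6B; E(K, 0x6B) = 0xF7.
C6: P6 ⊕ 0xF7 = 0x62; E(K, 0x62) = 0xEE.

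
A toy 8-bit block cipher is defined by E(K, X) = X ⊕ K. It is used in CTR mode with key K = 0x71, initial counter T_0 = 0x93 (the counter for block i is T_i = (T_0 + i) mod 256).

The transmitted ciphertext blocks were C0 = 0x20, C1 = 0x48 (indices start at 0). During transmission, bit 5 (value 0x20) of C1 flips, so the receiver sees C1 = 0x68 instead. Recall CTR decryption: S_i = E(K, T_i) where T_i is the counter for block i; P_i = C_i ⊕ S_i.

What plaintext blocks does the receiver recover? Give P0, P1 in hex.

P0 = 0xC2, P1 = 0x8D

Only C1 changed, to 0x68. In CTR, a change in C_i flips the same bit in P_i only; the keystream is unaffected. Decrypting the received ciphertext:
P0: T = 0x93, S = E(K, T) = 0xE2; 0x20 ⊕ 0xE2 = 0xC2.
P1: T = 0x94, S = E(K, T) = 0xE5; 0x68 ⊕ 0xE5 = 0x8D.
Blocks that differ from the original plaintext: P1.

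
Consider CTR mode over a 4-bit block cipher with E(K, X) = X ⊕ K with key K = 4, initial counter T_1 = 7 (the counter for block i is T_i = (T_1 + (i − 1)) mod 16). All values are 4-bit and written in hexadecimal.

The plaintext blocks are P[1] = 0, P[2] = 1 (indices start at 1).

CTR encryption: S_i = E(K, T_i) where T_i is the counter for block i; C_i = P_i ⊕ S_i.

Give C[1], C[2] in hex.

C[1] = 3, C[2] = D

C[1]: T = 7, S = E(K, T) = 3; 0 ⊕ 3 = 3.
C[2]: T = 8, S = E(K, T) = C; 1 ⊕ C = D.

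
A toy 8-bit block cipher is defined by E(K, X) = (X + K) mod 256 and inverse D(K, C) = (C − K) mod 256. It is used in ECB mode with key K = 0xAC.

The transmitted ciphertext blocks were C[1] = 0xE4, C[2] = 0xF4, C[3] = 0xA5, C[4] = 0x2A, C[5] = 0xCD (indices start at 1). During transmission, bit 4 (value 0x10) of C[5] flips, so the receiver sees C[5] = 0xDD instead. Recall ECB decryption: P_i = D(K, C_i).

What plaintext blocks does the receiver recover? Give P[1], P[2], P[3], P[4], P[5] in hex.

P[1] = 0x38, P[2] = 0x48, P[3] = 0xF9, P[4] = 0x7E, P[5] = 0x31

Only C[5] changed, to 0xDD. In ECB, a change in C_i affects only P_i. Decrypting the received ciphertext:
P[1]: D(K, 0xE4) = 0x38.
P[2]: D(K, 0xF4) = 0x48.
P[3]: D(K, 0xA5) = 0xF9.
P[4]: D(K, 0x2A) = 0x7E.
P[5]: D(K, 0xDD) = 0x31.
Blocks that differ from the original plaintext: P[5].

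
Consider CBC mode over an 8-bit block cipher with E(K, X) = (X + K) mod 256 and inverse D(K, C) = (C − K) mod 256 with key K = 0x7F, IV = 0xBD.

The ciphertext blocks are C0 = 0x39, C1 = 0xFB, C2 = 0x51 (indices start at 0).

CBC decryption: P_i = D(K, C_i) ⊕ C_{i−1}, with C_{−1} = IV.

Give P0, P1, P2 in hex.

P0 = 0x07, P1 = 0x45, P2 = 0x29

P0: D(K, 0x39) = 0xBA; 0xBA ⊕ 0xBD = 0x07.
P1: D(K, 0xFB) = 0x7C; 0x7C ⊕ 0x39 = 0x45.
P2: D(K, 0x51) = 0xD2; 0xD2 ⊕ 0xFB = 0x29.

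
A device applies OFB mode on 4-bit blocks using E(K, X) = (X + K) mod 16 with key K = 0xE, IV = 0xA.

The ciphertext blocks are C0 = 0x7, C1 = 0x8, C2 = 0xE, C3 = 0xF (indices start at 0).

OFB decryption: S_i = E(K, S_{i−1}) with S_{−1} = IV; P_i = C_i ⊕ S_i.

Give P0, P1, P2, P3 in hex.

P0 = 0xF, P1 = 0xE, P2 = 0xA, P3 = 0xD

P0: S = E(K, 0xA) = 0x8; 0x7 ⊕ 0x8 = 0xF.
P1: S = E(K, 0x8) = 0x6; 0x8 ⊕ 0x6 = 0xE.
P2: S = E(K, 0x6) = 0x4; 0xE ⊕ 0x4 = 0xA.
P3: S = E(K, 0x4) = 0x2; 0xF ⊕ 0x2 = 0xD.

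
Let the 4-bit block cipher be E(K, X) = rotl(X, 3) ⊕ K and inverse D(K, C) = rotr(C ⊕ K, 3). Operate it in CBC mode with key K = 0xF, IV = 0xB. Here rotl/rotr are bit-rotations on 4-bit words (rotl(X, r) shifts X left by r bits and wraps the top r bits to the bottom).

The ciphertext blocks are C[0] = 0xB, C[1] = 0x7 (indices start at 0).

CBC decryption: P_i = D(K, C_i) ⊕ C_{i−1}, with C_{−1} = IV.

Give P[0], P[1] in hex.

P[0] = 0x3, P[1] = 0xA

P[0]: D(K, 0xB) = 0x8; 0x8 ⊕ 0xB = 0x3.
P[1]: D(K, 0x7) = 0x1; 0x1 ⊕ 0xB = 0xA.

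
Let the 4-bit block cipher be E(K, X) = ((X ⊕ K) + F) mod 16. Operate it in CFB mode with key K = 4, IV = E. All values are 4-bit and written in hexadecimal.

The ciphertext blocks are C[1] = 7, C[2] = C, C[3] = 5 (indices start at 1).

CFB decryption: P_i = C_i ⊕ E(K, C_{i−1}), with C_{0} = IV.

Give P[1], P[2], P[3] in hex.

P[1]: E(K, E) = 9; 7 ⊕ 9 = E.
P[2]: E(K, 7) = 2; C ⊕ 2 = E.
P[3]: E(K, C) = 7; 5 ⊕ 7 = 2.

P[1] = E, P[2] = E, P[3] = 2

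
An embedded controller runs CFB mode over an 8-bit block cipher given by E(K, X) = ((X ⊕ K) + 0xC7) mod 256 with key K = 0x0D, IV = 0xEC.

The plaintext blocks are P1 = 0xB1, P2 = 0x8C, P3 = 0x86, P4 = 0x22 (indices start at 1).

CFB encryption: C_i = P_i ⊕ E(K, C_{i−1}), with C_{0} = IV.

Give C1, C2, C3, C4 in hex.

C1 = 0x19, C2 = 0x57, C3 = 0xA7, C4 = 0x53

C1: E(K, 0xEC) = 0xA8; 0xB1 ⊕ 0xA8 = 0x19.
C2: E(K, 0x19) = 0xDB; 0x8C ⊕ 0xDB = 0x57.
C3: E(K, 0x57) = 0x21; 0x86 ⊕ 0x21 = 0xA7.
C4: E(K, 0xA7) = 0x71; 0x22 ⊕ 0x71 = 0x53.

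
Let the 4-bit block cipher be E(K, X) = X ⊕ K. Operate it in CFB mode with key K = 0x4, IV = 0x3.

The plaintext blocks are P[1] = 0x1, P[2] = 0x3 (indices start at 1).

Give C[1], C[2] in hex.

C[1] = 0x6, C[2] = 0x1

CFB encryption: C_i = P_i ⊕ E(K, C_{i−1}), with C_{0} = IV.
C[1]: E(K, 0x3) = 0x7; 0x1 ⊕ 0x7 = 0x6.
C[2]: E(K, 0x6) = 0x2; 0x3 ⊕ 0x2 = 0x1.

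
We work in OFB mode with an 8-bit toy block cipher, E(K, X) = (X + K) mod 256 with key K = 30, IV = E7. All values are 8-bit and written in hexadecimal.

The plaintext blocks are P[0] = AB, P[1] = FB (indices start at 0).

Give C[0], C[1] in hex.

C[0] = BC, C[1] = BC

OFB encryption: S_i = E(K, S_{i−1}) with S_{−1} = IV; C_i = P_i ⊕ S_i.
C[0]: S = E(K, E7) = 17; AB ⊕ 17 = BC.
C[1]: S = E(K, 17) = 47; FB ⊕ 47 = BC.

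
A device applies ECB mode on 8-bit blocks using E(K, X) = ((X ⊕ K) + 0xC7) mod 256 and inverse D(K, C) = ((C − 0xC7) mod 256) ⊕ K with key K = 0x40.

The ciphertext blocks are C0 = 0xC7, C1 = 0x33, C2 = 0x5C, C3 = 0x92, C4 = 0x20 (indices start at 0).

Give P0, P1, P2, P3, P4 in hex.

ECB decryption: P_i = D(K, C_i).
P0: D(K, 0xC7) = 0x40.
P1: D(K, 0x33) = 0x2C.
P2: D(K, 0x5C) = 0xD5.
P3: D(K, 0x92) = 0x8B.
P4: D(K, 0x20) = 0x19.

P0 = 0x40, P1 = 0x2C, P2 = 0xD5, P3 = 0x8B, P4 = 0x19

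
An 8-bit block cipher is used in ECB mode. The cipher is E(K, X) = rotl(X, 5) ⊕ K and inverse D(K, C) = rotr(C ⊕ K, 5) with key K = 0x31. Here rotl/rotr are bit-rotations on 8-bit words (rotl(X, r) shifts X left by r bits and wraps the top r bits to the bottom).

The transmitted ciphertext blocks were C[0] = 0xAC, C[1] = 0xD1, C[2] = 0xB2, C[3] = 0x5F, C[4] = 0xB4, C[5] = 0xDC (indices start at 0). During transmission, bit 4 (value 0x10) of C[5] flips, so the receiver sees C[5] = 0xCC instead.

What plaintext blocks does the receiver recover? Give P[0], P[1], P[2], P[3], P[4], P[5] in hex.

ECB decryption: P_i = D(K, C_i).
Only C[5] changed, to 0xCC. In ECB, a change in C_i affects only P_i. Decrypting the received ciphertext:
P[0]: D(K, 0xAC) = 0xEC.
P[1]: D(K, 0xD1) = 0x07.
P[2]: D(K, 0xB2) = 0x1C.
P[3]: D(K, 0x5F) = 0x73.
P[4]: D(K, 0xB4) = 0x2C.
P[5]: D(K, 0xCC) = 0xEF.
Blocks that differ from the original plaintext: P[5].

P[0] = 0xEC, P[1] = 0x07, P[2] = 0x1C, P[3] = 0x73, P[4] = 0x2C, P[5] = 0xEF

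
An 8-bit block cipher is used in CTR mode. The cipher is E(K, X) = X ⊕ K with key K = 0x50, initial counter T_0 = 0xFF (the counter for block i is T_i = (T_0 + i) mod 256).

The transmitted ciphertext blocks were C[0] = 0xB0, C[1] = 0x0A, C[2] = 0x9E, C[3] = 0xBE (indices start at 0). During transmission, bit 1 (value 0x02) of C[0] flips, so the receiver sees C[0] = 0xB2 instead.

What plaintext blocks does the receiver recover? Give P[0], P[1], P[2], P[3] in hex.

CTR decryption: S_i = E(K, T_i) where T_i is the counter for block i; P_i = C_i ⊕ S_i.
Only C[0] changed, to 0xB2. In CTR, a change in C_i flips the same bit in P_i only; the keystream is unaffected. Decrypting the received ciphertext:
P[0]: T = 0xFF, S = E(K, T) = 0xAF; 0xB2 ⊕ 0xAF = 0x1D.
P[1]: T = 0x00, S = E(K, T) = 0x50; 0x0A ⊕ 0x50 = 0x5A.
P[2]: T = 0x01, S = E(K, T) = 0x51; 0x9E ⊕ 0x51 = 0xCF.
P[3]: T = 0x02, S = E(K, T) = 0x52; 0xBE ⊕ 0x52 = 0xEC.
Blocks that differ from the original plaintext: P[0].

P[0] = 0x1D, P[1] = 0x5A, P[2] = 0xCF, P[3] = 0xEC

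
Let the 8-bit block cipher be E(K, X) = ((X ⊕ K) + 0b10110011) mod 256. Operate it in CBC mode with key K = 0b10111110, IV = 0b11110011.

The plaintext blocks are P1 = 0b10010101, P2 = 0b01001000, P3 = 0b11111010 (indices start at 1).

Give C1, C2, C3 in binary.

CBC encryption: C_i = E(K, P_i ⊕ C_{i−1}), with C_{0} = IV.
C1: P1 ⊕ 0b11110011 = 0b01100110; E(K, 0b01100110) = 0b10001011.
C2: P2 ⊕ 0b10001011 = 0b11000011; E(K, 0b11000011) = 0b00110000.
C3: P3 ⊕ 0b00110000 = 0b11001010; E(K, 0b11001010) = 0b00100111.

C1 = 0b10001011, C2 = 0b00110000, C3 = 0b00100111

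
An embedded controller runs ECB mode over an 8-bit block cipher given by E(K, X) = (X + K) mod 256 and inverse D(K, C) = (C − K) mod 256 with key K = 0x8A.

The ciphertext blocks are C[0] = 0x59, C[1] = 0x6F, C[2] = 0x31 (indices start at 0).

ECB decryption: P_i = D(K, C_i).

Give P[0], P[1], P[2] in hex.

P[0] = 0xCF, P[1] = 0xE5, P[2] = 0xA7

P[0]: D(K, 0x59) = 0xCF.
P[1]: D(K, 0x6F) = 0xE5.
P[2]: D(K, 0x31) = 0xA7.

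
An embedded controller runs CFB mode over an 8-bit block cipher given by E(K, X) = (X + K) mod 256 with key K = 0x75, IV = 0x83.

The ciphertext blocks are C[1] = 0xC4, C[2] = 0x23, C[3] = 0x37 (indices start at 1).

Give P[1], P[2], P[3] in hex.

CFB decryption: P_i = C_i ⊕ E(K, C_{i−1}), with C_{0} = IV.
P[1]: E(K, 0x83) = 0xF8; 0xC4 ⊕ 0xF8 = 0x3C.
P[2]: E(K, 0xC4) = 0x39; 0x23 ⊕ 0x39 = 0x1A.
P[3]: E(K, 0x23) = 0x98; 0x37 ⊕ 0x98 = 0xAF.

P[1] = 0x3C, P[2] = 0x1A, P[3] = 0xAF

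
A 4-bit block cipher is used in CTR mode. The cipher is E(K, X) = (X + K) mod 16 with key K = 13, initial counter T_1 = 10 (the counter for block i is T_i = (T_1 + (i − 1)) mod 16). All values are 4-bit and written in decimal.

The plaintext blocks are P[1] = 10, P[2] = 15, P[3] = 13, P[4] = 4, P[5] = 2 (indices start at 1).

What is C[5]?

CTR encryption: S_i = E(K, T_i) where T_i is the counter for block i; C_i = P_i ⊕ S_i.
C[1]: T = 10, S = E(K, T) = 7; 10 ⊕ 7 = 13.
C[2]: T = 11, S = E(K, T) = 8; 15 ⊕ 8 = 7.
C[3]: T = 12, S = E(K, T) = 9; 13 ⊕ 9 = 4.
C[4]: T = 13, S = E(K, T) = 10; 4 ⊕ 10 = 14.
C[5]: T = 14, S = E(K, T) = 11; 2 ⊕ 11 = 9.

C[5] = 9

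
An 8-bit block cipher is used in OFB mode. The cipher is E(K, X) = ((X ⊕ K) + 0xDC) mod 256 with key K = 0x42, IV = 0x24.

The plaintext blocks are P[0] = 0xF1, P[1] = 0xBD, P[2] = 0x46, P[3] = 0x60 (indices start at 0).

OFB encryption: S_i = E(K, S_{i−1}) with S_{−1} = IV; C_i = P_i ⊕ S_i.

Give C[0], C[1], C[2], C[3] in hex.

C[0] = 0xB3, C[1] = 0x61, C[2] = 0x3C, C[3] = 0x74

C[0]: S = E(K, 0x24) = 0x42; 0xF1 ⊕ 0x42 = 0xB3.
C[1]: S = E(K, 0x42) = 0xDC; 0xBD ⊕ 0xDC = 0x61.
C[2]: S = E(K, 0xDC) = 0x7A; 0x46 ⊕ 0x7A = 0x3C.
C[3]: S = E(K, 0x7A) = 0x14; 0x60 ⊕ 0x14 = 0x74.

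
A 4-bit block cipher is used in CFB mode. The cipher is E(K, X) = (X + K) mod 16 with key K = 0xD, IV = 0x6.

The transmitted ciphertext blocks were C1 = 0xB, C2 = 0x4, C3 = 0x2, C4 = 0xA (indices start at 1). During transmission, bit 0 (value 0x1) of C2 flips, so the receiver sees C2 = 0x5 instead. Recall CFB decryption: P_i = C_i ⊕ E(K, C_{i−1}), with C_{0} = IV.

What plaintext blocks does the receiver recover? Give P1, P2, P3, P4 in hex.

P1 = 0x8, P2 = 0xD, P3 = 0x0, P4 = 0x5

Only C2 changed, to 0x5. In CFB, a change in C_i flips the same bit in P_i and garbles P_{i+1}. Decrypting the received ciphertext:
P1: E(K, 0x6) = 0x3; 0xB ⊕ 0x3 = 0x8.
P2: E(K, 0xB) = 0x8; 0x5 ⊕ 0x8 = 0xD.
P3: E(K, 0x5) = 0x2; 0x2 ⊕ 0x2 = 0x0.
P4: E(K, 0x2) = 0xF; 0xA ⊕ 0xF = 0x5.
Blocks that differ from the original plaintext: P2, P3.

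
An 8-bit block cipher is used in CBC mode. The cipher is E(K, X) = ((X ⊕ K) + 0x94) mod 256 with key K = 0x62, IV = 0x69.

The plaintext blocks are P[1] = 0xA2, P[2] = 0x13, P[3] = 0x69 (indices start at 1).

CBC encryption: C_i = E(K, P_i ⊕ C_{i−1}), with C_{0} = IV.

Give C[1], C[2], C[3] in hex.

C[1]: P[1] ⊕ 0x69 = 0xCB; E(K, 0xCB) = 0x3D.
C[2]: P[2] ⊕ 0x3D = 0x2E; E(K, 0x2E) = 0xE0.
C[3]: P[3] ⊕ 0xE0 = 0x89; E(K, 0x89) = 0x7F.

C[1] = 0x3D, C[2] = 0xE0, C[3] = 0x7F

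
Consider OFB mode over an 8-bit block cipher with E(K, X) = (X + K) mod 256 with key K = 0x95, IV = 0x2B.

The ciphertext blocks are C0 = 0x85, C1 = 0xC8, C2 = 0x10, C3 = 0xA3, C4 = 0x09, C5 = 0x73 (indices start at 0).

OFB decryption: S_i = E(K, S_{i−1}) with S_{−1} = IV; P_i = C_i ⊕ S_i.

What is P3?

P0: S = E(K, 0x2B) = 0xC0; 0x85 ⊕ 0xC0 = 0x45.
P1: S = E(K, 0xC0) = 0x55; 0xC8 ⊕ 0x55 = 0x9D.
P2: S = E(K, 0x55) = 0xEA; 0x10 ⊕ 0xEA = 0xFA.
P3: S = E(K, 0xEA) = 0x7F; 0xA3 ⊕ 0x7F = 0xDC.

P3 = 0xDC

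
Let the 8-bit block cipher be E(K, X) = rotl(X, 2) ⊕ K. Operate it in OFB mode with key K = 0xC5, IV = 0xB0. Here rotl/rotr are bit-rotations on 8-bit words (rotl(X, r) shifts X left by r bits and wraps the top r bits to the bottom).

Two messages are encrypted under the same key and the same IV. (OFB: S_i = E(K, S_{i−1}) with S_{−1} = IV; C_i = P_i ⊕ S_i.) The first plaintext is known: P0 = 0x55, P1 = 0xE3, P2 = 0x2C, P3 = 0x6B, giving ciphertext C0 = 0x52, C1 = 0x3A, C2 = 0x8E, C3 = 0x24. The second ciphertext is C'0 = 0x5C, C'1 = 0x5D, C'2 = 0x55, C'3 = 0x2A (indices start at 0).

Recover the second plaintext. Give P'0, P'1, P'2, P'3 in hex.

P'0 = 0x5B, P'1 = 0x84, P'2 = 0xF7, P'3 = 0x65

In OFB with a reused IV, both messages share the same keystream S_i, so C_i ⊕ C'_i = P_i ⊕ P'_i and thus P'_i = P_i ⊕ C_i ⊕ C'_i.
P'0: 0x55 ⊕ 0x52 ⊕ 0x5C = 0x5B.
P'1: 0xE3 ⊕ 0x3A ⊕ 0x5D = 0x84.
P'2: 0x2C ⊕ 0x8E ⊕ 0x55 = 0xF7.
P'3: 0x6B ⊕ 0x24 ⊕ 0x2A = 0x65.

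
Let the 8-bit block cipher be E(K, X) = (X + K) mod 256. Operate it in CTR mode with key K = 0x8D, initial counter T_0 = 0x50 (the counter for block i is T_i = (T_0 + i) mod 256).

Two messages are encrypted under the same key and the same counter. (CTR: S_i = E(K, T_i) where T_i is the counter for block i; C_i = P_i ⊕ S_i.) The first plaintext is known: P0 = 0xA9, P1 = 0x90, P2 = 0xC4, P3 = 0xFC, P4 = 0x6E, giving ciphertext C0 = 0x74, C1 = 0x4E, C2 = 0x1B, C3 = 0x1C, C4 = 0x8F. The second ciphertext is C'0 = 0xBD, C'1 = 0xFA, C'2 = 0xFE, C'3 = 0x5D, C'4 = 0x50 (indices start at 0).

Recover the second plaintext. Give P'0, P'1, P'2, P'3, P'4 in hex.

P'0 = 0x60, P'1 = 0x24, P'2 = 0x21, P'3 = 0xBD, P'4 = 0xB1

In CTR with a reused counter, both messages share the same keystream S_i, so C_i ⊕ C'_i = P_i ⊕ P'_i and thus P'_i = P_i ⊕ C_i ⊕ C'_i.
P'0: 0xA9 ⊕ 0x74 ⊕ 0xBD = 0x60.
P'1: 0x90 ⊕ 0x4E ⊕ 0xFA = 0x24.
P'2: 0xC4 ⊕ 0x1B ⊕ 0xFE = 0x21.
P'3: 0xFC ⊕ 0x1C ⊕ 0x5D = 0xBD.
P'4: 0x6E ⊕ 0x8F ⊕ 0x50 = 0xB1.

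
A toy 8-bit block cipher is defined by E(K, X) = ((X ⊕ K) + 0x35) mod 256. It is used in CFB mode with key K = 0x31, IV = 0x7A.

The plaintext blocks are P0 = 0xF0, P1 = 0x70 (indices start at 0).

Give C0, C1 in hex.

C0 = 0x70, C1 = 0x06

CFB encryption: C_i = P_i ⊕ E(K, C_{i−1}), with C_{−1} = IV.
C0: E(K, 0x7A) = 0x80; 0xF0 ⊕ 0x80 = 0x70.
C1: E(K, 0x70) = 0x76; 0x70 ⊕ 0x76 = 0x06.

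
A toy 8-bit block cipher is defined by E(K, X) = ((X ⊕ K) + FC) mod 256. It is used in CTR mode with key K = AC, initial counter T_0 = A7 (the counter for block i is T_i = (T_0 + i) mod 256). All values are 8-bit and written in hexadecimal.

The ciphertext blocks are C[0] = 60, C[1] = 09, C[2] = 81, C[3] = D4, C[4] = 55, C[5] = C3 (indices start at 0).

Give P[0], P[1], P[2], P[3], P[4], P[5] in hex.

CTR decryption: S_i = E(K, T_i) where T_i is the counter for block i; P_i = C_i ⊕ S_i.
P[0]: T = A7, S = E(K, T) = 07; 60 ⊕ 07 = 67.
P[1]: T = A8, S = E(K, T) = 00; 09 ⊕ 00 = 09.
P[2]: T = A9, S = E(K, T) = 01; 81 ⊕ 01 = 80.
P[3]: T = AA, S = E(K, T) = 02; D4 ⊕ 02 = D6.
P[4]: T = AB, S = E(K, T) = 03; 55 ⊕ 03 = 56.
P[5]: T = AC, S = E(K, T) = FC; C3 ⊕ FC = 3F.

P[0] = 67, P[1] = 09, P[2] = 80, P[3] = D6, P[4] = 56, P[5] = 3F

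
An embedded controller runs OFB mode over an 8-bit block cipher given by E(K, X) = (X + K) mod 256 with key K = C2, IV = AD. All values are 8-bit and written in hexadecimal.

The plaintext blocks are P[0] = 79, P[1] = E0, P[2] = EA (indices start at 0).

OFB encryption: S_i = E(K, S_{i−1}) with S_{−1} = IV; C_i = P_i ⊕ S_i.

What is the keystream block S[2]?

C[0]: S = E(K, AD) = 6F; 79 ⊕ 6F = 16.
C[1]: S = E(K, 6F) = 31; E0 ⊕ 31 = D1.
C[2]: S = E(K, 31) = F3; EA ⊕ F3 = 19.
So S[2] = F3.

F3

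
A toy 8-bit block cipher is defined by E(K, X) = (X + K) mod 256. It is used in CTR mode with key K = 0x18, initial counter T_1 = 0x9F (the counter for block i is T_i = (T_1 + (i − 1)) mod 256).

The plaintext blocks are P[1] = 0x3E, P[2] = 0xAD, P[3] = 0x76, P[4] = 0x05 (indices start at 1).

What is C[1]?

CTR encryption: S_i = E(K, T_i) where T_i is the counter for block i; C_i = P_i ⊕ S_i.
C[1]: T = 0x9F, S = E(K, T) = 0xB7; 0x3E ⊕ 0xB7 = 0x89.

C[1] = 0x89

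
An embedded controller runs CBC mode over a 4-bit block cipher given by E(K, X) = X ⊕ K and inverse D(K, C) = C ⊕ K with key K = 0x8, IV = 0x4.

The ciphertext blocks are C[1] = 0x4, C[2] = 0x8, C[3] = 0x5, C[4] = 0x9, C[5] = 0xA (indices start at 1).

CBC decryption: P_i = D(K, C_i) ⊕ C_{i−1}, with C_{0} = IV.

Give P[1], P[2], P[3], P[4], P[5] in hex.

P[1] = 0x8, P[2] = 0x4, P[3] = 0x5, P[4] = 0x4, P[5] = 0xB

P[1]: D(K, 0x4) = 0xC; 0xC ⊕ 0x4 = 0x8.
P[2]: D(K, 0x8) = 0x0; 0x0 ⊕ 0x4 = 0x4.
P[3]: D(K, 0x5) = 0xD; 0xD ⊕ 0x8 = 0x5.
P[4]: D(K, 0x9) = 0x1; 0x1 ⊕ 0x5 = 0x4.
P[5]: D(K, 0xA) = 0x2; 0x2 ⊕ 0x9 = 0xB.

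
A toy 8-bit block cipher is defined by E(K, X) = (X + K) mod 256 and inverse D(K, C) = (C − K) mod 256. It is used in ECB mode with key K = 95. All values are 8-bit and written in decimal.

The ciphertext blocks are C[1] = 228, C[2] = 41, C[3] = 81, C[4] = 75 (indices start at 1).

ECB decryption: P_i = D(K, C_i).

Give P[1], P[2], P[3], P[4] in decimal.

P[1]: D(K, 228) = 133.
P[2]: D(K, 41) = 202.
P[3]: D(K, 81) = 242.
P[4]: D(K, 75) = 236.

P[1] = 133, P[2] = 202, P[3] = 242, P[4] = 236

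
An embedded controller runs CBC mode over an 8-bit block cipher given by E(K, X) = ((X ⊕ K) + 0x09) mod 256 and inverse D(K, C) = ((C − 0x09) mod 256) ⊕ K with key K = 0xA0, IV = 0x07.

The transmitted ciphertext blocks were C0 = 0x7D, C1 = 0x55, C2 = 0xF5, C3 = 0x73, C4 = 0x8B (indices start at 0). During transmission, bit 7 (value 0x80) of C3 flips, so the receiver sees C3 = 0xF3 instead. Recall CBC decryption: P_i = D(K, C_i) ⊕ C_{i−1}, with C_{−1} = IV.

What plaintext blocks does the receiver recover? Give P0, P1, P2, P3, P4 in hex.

P0 = 0xD3, P1 = 0x91, P2 = 0x19, P3 = 0xBF, P4 = 0xD1

Only C3 changed, to 0xF3. In CBC, a change in C_i garbles P_i and flips the same bit in P_{i+1}. Decrypting the received ciphertext:
P0: D(K, 0x7D) = 0xD4; 0xD4 ⊕ 0x07 = 0xD3.
P1: D(K, 0x55) = 0xEC; 0xEC ⊕ 0x7D = 0x91.
P2: D(K, 0xF5) = 0x4C; 0x4C ⊕ 0x55 = 0x19.
P3: D(K, 0xF3) = 0x4A; 0x4A ⊕ 0xF5 = 0xBF.
P4: D(K, 0x8B) = 0x22; 0x22 ⊕ 0xF3 = 0xD1.
Blocks that differ from the original plaintext: P3, P4.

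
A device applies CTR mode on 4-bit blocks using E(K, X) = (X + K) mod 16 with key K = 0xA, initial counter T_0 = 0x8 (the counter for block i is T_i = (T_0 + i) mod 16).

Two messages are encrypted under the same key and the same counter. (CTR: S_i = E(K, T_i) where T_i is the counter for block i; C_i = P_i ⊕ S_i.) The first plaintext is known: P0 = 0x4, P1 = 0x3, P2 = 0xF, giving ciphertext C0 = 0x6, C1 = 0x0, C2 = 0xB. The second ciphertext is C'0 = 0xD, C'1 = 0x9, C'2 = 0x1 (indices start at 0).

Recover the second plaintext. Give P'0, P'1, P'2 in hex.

P'0 = 0xF, P'1 = 0xA, P'2 = 0x5

In CTR with a reused counter, both messages share the same keystream S_i, so C_i ⊕ C'_i = P_i ⊕ P'_i and thus P'_i = P_i ⊕ C_i ⊕ C'_i.
P'0: 0x4 ⊕ 0x6 ⊕ 0xD = 0xF.
P'1: 0x3 ⊕ 0x0 ⊕ 0x9 = 0xA.
P'2: 0xF ⊕ 0xB ⊕ 0x1 = 0x5.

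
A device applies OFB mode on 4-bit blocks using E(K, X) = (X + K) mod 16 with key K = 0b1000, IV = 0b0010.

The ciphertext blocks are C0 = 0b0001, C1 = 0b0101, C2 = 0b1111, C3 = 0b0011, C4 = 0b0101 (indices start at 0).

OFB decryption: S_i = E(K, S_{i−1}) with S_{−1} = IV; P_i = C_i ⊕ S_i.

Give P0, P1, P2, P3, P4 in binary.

P0: S = E(K, 0b0010) = 0b1010; 0b0001 ⊕ 0b1010 = 0b1011.
P1: S = E(K, 0b1010) = 0b0010; 0b0101 ⊕ 0b0010 = 0b0111.
P2: S = E(K, 0b0010) = 0b1010; 0b1111 ⊕ 0b1010 = 0b0101.
P3: S = E(K, 0b1010) = 0b0010; 0b0011 ⊕ 0b0010 = 0b0001.
P4: S = E(K, 0b0010) = 0b1010; 0b0101 ⊕ 0b1010 = 0b1111.

P0 = 0b1011, P1 = 0b0111, P2 = 0b0101, P3 = 0b0001, P4 = 0b1111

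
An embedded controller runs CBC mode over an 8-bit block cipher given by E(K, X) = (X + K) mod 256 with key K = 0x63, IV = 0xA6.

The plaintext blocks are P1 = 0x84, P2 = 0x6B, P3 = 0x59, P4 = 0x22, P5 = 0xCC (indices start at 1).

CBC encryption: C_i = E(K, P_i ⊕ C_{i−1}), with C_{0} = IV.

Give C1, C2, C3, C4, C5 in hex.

C1: P1 ⊕ 0xA6 = 0x22; E(K, 0x22) = 0x85.
C2: P2 ⊕ 0x85 = 0xEE; E(K, 0xEE) = 0x51.
C3: P3 ⊕ 0x51 = 0x08; E(K, 0x08) = 0x6B.
C4: P4 ⊕ 0x6B = 0x49; E(K, 0x49) = 0xAC.
C5: P5 ⊕ 0xAC = 0x60; E(K, 0x60) = 0xC3.

C1 = 0x85, C2 = 0x51, C3 = 0x6B, C4 = 0xAC, C5 = 0xC3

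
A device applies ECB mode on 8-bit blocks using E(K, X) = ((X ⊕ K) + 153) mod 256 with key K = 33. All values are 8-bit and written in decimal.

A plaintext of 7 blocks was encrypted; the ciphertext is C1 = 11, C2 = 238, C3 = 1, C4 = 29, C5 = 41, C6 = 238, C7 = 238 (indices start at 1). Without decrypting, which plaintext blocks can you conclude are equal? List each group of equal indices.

P2 = P6 = P7

ECB encrypts each block independently with the same key, so equal ciphertext blocks imply equal plaintext blocks.
C2 = C6 = C7 = 238, so P2 = P6 = P7.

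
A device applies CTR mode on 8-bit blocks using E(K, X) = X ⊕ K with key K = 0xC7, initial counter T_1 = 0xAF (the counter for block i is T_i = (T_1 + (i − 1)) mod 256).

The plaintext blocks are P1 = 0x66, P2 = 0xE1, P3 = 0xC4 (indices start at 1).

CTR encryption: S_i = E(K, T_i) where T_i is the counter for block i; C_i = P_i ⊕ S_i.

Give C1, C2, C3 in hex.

C1: T = 0xAF, S = E(K, T) = 0x68; 0x66 ⊕ 0x68 = 0x0E.
C2: T = 0xB0, S = E(K, T) = 0x77; 0xE1 ⊕ 0x77 = 0x96.
C3: T = 0xB1, S = E(K, T) = 0x76; 0xC4 ⊕ 0x76 = 0xB2.

C1 = 0x0E, C2 = 0x96, C3 = 0xB2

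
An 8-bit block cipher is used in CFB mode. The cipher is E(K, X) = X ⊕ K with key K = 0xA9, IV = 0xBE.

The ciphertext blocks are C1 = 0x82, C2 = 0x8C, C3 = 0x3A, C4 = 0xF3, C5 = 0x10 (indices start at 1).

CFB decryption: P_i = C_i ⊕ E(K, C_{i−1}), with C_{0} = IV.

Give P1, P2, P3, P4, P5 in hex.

P1: E(K, 0xBE) = 0x17; 0x82 ⊕ 0x17 = 0x95.
P2: E(K, 0x82) = 0x2B; 0x8C ⊕ 0x2B = 0xA7.
P3: E(K, 0x8C) = 0x25; 0x3A ⊕ 0x25 = 0x1F.
P4: E(K, 0x3A) = 0x93; 0xF3 ⊕ 0x93 = 0x60.
P5: E(K, 0xF3) = 0x5A; 0x10 ⊕ 0x5A = 0x4A.

P1 = 0x95, P2 = 0xA7, P3 = 0x1F, P4 = 0x60, P5 = 0x4A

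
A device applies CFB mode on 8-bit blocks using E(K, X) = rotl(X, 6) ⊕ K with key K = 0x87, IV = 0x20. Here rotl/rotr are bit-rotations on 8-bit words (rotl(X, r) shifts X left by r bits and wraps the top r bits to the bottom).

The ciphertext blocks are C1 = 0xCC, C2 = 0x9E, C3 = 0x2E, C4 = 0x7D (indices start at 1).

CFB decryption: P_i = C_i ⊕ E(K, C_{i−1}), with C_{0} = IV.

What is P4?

P4: E(K, 0x2E) = 0x0C; 0x7D ⊕ 0x0C = 0x71.

P4 = 0x71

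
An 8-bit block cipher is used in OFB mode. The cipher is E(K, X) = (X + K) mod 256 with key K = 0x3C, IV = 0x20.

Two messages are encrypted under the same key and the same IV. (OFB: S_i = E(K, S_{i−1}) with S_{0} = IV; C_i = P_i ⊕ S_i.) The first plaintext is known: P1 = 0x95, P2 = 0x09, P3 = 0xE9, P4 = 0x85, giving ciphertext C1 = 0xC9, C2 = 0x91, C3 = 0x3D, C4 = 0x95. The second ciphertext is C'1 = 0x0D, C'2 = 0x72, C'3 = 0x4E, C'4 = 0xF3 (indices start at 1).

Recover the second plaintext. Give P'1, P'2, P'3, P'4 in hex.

P'1 = 0x51, P'2 = 0xEA, P'3 = 0x9A, P'4 = 0xE3

In OFB with a reused IV, both messages share the same keystream S_i, so C_i ⊕ C'_i = P_i ⊕ P'_i and thus P'_i = P_i ⊕ C_i ⊕ C'_i.
P'1: 0x95 ⊕ 0xC9 ⊕ 0x0D = 0x51.
P'2: 0x09 ⊕ 0x91 ⊕ 0x72 = 0xEA.
P'3: 0xE9 ⊕ 0x3D ⊕ 0x4E = 0x9A.
P'4: 0x85 ⊕ 0x95 ⊕ 0xF3 = 0xE3.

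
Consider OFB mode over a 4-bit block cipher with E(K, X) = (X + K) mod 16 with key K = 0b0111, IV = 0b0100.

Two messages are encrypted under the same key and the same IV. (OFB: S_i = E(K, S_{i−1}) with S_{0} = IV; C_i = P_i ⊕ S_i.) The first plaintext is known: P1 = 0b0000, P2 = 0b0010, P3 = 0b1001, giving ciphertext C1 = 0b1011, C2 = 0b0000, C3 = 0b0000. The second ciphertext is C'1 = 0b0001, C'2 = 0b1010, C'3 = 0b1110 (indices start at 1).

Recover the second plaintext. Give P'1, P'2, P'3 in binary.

P'1 = 0b1010, P'2 = 0b1000, P'3 = 0b0111

In OFB with a reused IV, both messages share the same keystream S_i, so C_i ⊕ C'_i = P_i ⊕ P'_i and thus P'_i = P_i ⊕ C_i ⊕ C'_i.
P'1: 0b0000 ⊕ 0b1011 ⊕ 0b0001 = 0b1010.
P'2: 0b0010 ⊕ 0b0000 ⊕ 0b1010 = 0b1000.
P'3: 0b1001 ⊕ 0b0000 ⊕ 0b1110 = 0b0111.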